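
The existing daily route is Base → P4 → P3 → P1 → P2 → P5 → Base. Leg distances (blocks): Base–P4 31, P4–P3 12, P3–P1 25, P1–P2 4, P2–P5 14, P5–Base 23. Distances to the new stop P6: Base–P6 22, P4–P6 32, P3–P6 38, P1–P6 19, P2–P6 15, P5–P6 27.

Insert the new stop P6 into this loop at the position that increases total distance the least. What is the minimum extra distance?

Insertion cost between consecutive stops i–j is d(i,P6) + d(P6,j) − d(i,j):
  between Base and P4: 22 + 32 − 31 = 23
  between P4 and P3: 32 + 38 − 12 = 58
  between P3 and P1: 38 + 19 − 25 = 32
  between P1 and P2: 19 + 15 − 4 = 30
  between P2 and P5: 15 + 27 − 14 = 28
  between P5 and Base: 27 + 22 − 23 = 26
Cheapest insertion is between Base and P4, adding 23.
New total = 109 + 23 = 132.

Adding 23 blocks by placing P6 on the Base–P4 leg.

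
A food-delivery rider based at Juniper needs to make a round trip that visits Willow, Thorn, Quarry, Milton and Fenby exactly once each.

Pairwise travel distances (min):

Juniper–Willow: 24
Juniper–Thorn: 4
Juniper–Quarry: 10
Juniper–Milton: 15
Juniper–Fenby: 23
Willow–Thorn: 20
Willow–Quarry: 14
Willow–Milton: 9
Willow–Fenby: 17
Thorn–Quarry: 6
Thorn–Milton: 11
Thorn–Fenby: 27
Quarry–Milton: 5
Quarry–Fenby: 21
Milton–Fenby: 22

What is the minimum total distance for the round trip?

Shortest round trip = 64 min.

Juniper - Willow - Thorn - Quarry - Milton - Fenby - Juniper: 24+20+6+5+22+23 = 100
Juniper - Willow - Thorn - Quarry - Fenby - Milton - Juniper: 24+20+6+21+22+15 = 108
Juniper - Willow - Thorn - Milton - Quarry - Fenby - Juniper: 24+20+11+5+21+23 = 104
Juniper - Willow - Thorn - Milton - Fenby - Quarry - Juniper: 24+20+11+22+21+10 = 108
Juniper - Willow - Thorn - Fenby - Quarry - Milton - Juniper: 24+20+27+21+5+15 = 112
Juniper - Willow - Thorn - Fenby - Milton - Quarry - Juniper: 24+20+27+22+5+10 = 108
Juniper - Willow - Quarry - Thorn - Milton - Fenby - Juniper: 24+14+6+11+22+23 = 100
Juniper - Willow - Quarry - Thorn - Fenby - Milton - Juniper: 24+14+6+27+22+15 = 108
Juniper - Willow - Quarry - Milton - Thorn - Fenby - Juniper: 24+14+5+11+27+23 = 104
Juniper - Willow - Quarry - Milton - Fenby - Thorn - Juniper: 24+14+5+22+27+4 = 96
Juniper - Willow - Quarry - Fenby - Thorn - Milton - Juniper: 24+14+21+27+11+15 = 112
Juniper - Willow - Quarry - Fenby - Milton - Thorn - Juniper: 24+14+21+22+11+4 = 96
Juniper - Willow - Milton - Thorn - Quarry - Fenby - Juniper: 24+9+11+6+21+23 = 94
Juniper - Willow - Milton - Thorn - Fenby - Quarry - Juniper: 24+9+11+27+21+10 = 102
… (46 more)
Juniper - Thorn - Quarry - Milton - Willow - Fenby - Juniper: 4+6+5+9+17+23 = 64  ← best
The minimum is 64.
One optimal route: Juniper → Thorn → Quarry → Milton → Willow → Fenby → Juniper (or its reverse).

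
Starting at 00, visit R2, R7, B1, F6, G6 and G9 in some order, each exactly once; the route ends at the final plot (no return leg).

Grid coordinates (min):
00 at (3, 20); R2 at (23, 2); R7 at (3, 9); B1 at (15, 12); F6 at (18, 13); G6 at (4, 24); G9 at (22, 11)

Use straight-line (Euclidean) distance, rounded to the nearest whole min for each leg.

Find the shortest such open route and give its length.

There are 6! = 720 possible orderings.
00→R2→R7→B1→F6→G6→G9: 27+21+12+3+18+22 = 103
00→R2→R7→B1→F6→G9→G6: 27+21+12+3+4+22 = 89
00→R2→R7→B1→G6→F6→G9: 27+21+12+16+18+4 = 98
00→R2→R7→B1→G6→G9→F6: 27+21+12+16+22+4 = 102
00→R2→R7→B1→G9→F6→G6: 27+21+12+7+4+18 = 89
00→R2→R7→B1→G9→G6→F6: 27+21+12+7+22+18 = 107
00→R2→R7→F6→B1→G6→G9: 27+21+16+3+16+22 = 105
00→R2→R7→F6→B1→G9→G6: 27+21+16+3+7+22 = 96
… (712 more)
00→G6→R7→B1→F6→G9→R2: 4+15+12+3+4+9 = 47  ← best
The minimum is 47.
One shortest path: 00 → G6 → R7 → B1 → F6 → G9 → R2.

Minimum one-way distance = 47 min.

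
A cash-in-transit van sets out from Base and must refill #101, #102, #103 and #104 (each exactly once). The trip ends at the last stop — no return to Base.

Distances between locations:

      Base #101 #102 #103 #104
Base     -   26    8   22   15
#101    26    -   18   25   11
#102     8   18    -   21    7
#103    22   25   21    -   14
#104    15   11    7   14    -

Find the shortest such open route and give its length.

There are 4! = 24 possible orderings.
Base → #101 → #102 → #103 → #104: 26+18+21+14 = 79
Base → #101 → #102 → #104 → #103: 26+18+7+14 = 65
Base → #101 → #103 → #102 → #104: 26+25+21+7 = 79
Base → #101 → #103 → #104 → #102: 26+25+14+7 = 72
Base → #101 → #104 → #102 → #103: 26+11+7+21 = 65
Base → #101 → #104 → #103 → #102: 26+11+14+21 = 72
Base → #102 → #101 → #103 → #104: 8+18+25+14 = 65
Base → #102 → #101 → #104 → #103: 8+18+11+14 = 51
Base → #102 → #103 → #101 → #104: 8+21+25+11 = 65
Base → #102 → #103 → #104 → #101: 8+21+14+11 = 54
Base → #102 → #104 → #101 → #103: 8+7+11+25 = 51
Base → #102 → #104 → #103 → #101: 8+7+14+25 = 54
Base → #103 → #101 → #102 → #104: 22+25+18+7 = 72
Base → #103 → #101 → #104 → #102: 22+25+11+7 = 65
… (10 more)
The minimum is 51.
One shortest path: Base → #102 → #101 → #104 → #103.

Shortest open route: 51.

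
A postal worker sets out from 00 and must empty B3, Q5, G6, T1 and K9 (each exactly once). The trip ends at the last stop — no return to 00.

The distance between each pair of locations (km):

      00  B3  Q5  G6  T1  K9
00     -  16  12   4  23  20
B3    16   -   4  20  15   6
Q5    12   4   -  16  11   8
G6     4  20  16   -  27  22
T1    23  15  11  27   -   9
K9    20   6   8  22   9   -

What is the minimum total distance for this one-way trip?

There are 5! = 120 possible orderings.
00→B3→Q5→G6→T1→K9: 16+4+16+27+9 = 72
00→B3→Q5→G6→K9→T1: 16+4+16+22+9 = 67
00→B3→Q5→T1→G6→K9: 16+4+11+27+22 = 80
00→B3→Q5→T1→K9→G6: 16+4+11+9+22 = 62
00→B3→Q5→K9→G6→T1: 16+4+8+22+27 = 77
00→B3→Q5→K9→T1→G6: 16+4+8+9+27 = 64
00→B3→G6→Q5→T1→K9: 16+20+16+11+9 = 72
00→B3→G6→Q5→K9→T1: 16+20+16+8+9 = 69
00→B3→G6→T1→Q5→K9: 16+20+27+11+8 = 82
00→B3→G6→T1→K9→Q5: 16+20+27+9+8 = 80
00→B3→G6→K9→Q5→T1: 16+20+22+8+11 = 77
00→B3→G6→K9→T1→Q5: 16+20+22+9+11 = 78
00→B3→T1→Q5→G6→K9: 16+15+11+16+22 = 80
00→B3→T1→Q5→K9→G6: 16+15+11+8+22 = 72
… (106 more)
00→G6→Q5→B3→K9→T1: 4+16+4+6+9 = 39  ← best
The minimum is 39.
One shortest path: 00 → G6 → Q5 → B3 → K9 → T1.

Shortest open route: 39 km.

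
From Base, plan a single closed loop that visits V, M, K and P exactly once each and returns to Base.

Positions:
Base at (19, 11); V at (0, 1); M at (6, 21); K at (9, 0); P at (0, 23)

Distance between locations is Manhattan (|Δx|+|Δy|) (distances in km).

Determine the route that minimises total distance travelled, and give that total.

With 4 stops there are 4!/2 = 12 distinct round trips (a route and its reverse cost the same).
Base→V→M→K→P→Base: 29+26+24+32+31 = 142
Base→V→M→P→K→Base: 29+26+8+32+21 = 116
Base→V→K→M→P→Base: 29+10+24+8+31 = 102
Base→V→K→P→M→Base: 29+10+32+8+23 = 102
Base→V→P→M→K→Base: 29+22+8+24+21 = 104
Base→V→P→K→M→Base: 29+22+32+24+23 = 130
Base→M→V→K→P→Base: 23+26+10+32+31 = 122
Base→M→V→P→K→Base: 23+26+22+32+21 = 124
Base→M→K→V→P→Base: 23+24+10+22+31 = 110
Base→M→P→V→K→Base: 23+8+22+10+21 = 84
Base→K→V→M→P→Base: 21+10+26+8+31 = 96
Base→K→M→V→P→Base: 21+24+26+22+31 = 124
The minimum is 84.
One optimal route: Base → M → P → V → K → Base (or its reverse).

84 km — the shortest possible round trip.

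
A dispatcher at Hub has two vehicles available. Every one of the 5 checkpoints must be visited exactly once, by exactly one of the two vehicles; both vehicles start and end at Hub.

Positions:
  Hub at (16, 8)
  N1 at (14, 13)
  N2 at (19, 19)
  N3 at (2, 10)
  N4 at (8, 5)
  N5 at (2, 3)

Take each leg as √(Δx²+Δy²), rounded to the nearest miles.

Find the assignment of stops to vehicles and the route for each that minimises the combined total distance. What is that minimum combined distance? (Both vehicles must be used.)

Minimum combined distance: 60 miles.

Check every non-empty split of the stops between the two vehicles; for each half take its own optimal tour:
  {N1} + {N2, N3, N4, N5}: 10 + 52 = 62
  {N2} + {N1, N3, N4, N5}: 22 + 39 = 61
  {N1, N2} + {N3, N4, N5}: 24 + 36 = 60
  {N3} + {N1, N2, N4, N5}: 28 + 50 = 78
  {N1, N3} + {N2, N4, N5}: 31 + 49 = 80
  {N2, N3} + {N1, N4, N5}: 44 + 36 = 80
  … (15 splits in total)
Best: vehicle 1 Hub → N1 → N2 → Hub = 24; vehicle 2 Hub → N3 → N5 → N4 → Hub = 36; combined 60.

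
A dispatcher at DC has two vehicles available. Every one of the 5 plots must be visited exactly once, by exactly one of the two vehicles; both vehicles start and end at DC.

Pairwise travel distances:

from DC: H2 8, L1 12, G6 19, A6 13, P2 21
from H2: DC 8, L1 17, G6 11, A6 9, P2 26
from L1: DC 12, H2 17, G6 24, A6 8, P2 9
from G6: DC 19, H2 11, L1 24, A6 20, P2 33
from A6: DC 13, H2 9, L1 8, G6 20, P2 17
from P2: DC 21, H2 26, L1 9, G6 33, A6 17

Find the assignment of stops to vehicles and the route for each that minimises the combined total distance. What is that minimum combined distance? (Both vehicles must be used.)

There are 2^4 − 1 = 15 ways to divide the 5 stops into two non-empty groups. For each, the best each vehicle can do is its own shortest tour through its group:
  {H2} + {L1, G6, A6, P2}: 16 + 77 = 93
  {L1} + {H2, G6, A6, P2}: 24 + 77 = 101
  {H2, L1} + {G6, A6, P2}: 37 + 77 = 114
  {G6} + {H2, L1, A6, P2}: 38 + 55 = 93
  {H2, G6} + {L1, A6, P2}: 38 + 51 = 89
  {L1, G6} + {H2, A6, P2}: 55 + 55 = 110
  … (15 splits in total)
Best: vehicle 1 DC → H2 → G6 → DC = 38; vehicle 2 DC → L1 → P2 → A6 → DC = 51; combined 89.

89 — the smallest possible combined total.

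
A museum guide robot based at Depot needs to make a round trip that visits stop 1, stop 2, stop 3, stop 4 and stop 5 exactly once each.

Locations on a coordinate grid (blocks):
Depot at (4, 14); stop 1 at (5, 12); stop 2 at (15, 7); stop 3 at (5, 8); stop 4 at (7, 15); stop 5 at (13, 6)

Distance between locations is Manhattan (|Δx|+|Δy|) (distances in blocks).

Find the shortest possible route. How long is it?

Shortest round trip = 40 blocks.

Depot→stop 1→stop 2→stop 3→stop 4→stop 5→Depot: 3+15+11+9+15+17 = 70
Depot→stop 1→stop 2→stop 3→stop 5→stop 4→Depot: 3+15+11+10+15+4 = 58
Depot→stop 1→stop 2→stop 4→stop 3→stop 5→Depot: 3+15+16+9+10+17 = 70
Depot→stop 1→stop 2→stop 4→stop 5→stop 3→Depot: 3+15+16+15+10+7 = 66
Depot→stop 1→stop 2→stop 5→stop 3→stop 4→Depot: 3+15+3+10+9+4 = 44
Depot→stop 1→stop 2→stop 5→stop 4→stop 3→Depot: 3+15+3+15+9+7 = 52
Depot→stop 1→stop 3→stop 2→stop 4→stop 5→Depot: 3+4+11+16+15+17 = 66
Depot→stop 1→stop 3→stop 2→stop 5→stop 4→Depot: 3+4+11+3+15+4 = 40
Depot→stop 1→stop 3→stop 4→stop 2→stop 5→Depot: 3+4+9+16+3+17 = 52
Depot→stop 1→stop 3→stop 4→stop 5→stop 2→Depot: 3+4+9+15+3+18 = 52
Depot→stop 1→stop 3→stop 5→stop 2→stop 4→Depot: 3+4+10+3+16+4 = 40
Depot→stop 1→stop 3→stop 5→stop 4→stop 2→Depot: 3+4+10+15+16+18 = 66
Depot→stop 1→stop 4→stop 2→stop 3→stop 5→Depot: 3+5+16+11+10+17 = 62
Depot→stop 1→stop 4→stop 2→stop 5→stop 3→Depot: 3+5+16+3+10+7 = 44
… (46 more)
The minimum is 40.
One optimal route: Depot → stop 1 → stop 3 → stop 2 → stop 5 → stop 4 → Depot (or its reverse).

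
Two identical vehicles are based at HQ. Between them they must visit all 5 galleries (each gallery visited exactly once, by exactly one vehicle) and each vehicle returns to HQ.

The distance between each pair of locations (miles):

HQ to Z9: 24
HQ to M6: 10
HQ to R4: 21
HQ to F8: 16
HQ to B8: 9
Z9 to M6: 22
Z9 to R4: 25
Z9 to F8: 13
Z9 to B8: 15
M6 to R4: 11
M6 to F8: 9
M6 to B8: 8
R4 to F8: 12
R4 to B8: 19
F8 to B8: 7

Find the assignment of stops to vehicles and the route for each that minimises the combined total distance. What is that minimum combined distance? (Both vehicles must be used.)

There are 2^4 − 1 = 15 ways to divide the 5 stops into two non-empty groups. For each, the best each vehicle can do is its own shortest tour through its group:
  {Z9} + {M6, R4, F8, B8}: 48 + 49 = 97
  {M6} + {Z9, R4, F8, B8}: 20 + 70 = 90
  {Z9, M6} + {R4, F8, B8}: 56 + 49 = 105
  {R4} + {Z9, M6, F8, B8}: 42 + 56 = 98
  {Z9, R4} + {M6, F8, B8}: 70 + 35 = 105
  {M6, R4} + {Z9, F8, B8}: 42 + 53 = 95
  … (15 splits in total)
  {Z9, M6, R4, F8} + {B8}: 70 + 18 = 88  ← best
Best: vehicle 1 HQ → Z9 → F8 → R4 → M6 → HQ = 70; vehicle 2 HQ → B8 → HQ = 18; combined 88.

88 miles — the smallest possible combined total.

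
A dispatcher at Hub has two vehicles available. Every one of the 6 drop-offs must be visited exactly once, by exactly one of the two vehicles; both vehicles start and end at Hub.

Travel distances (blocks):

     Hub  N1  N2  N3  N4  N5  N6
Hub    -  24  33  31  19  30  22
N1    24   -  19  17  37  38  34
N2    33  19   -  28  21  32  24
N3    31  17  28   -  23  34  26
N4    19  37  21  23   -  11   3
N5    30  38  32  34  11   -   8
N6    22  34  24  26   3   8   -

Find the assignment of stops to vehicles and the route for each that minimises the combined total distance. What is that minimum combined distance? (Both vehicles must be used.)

Minimum combined distance: 160 blocks.

Check every non-empty split of the stops between the two vehicles; for each half take its own optimal tour:
  {N1} + {N2, N3, N4, N5, N6}: 48 + 121 = 169
  {N2} + {N1, N3, N4, N5, N6}: 66 + 105 = 171
  {N1, N2} + {N3, N4, N5, N6}: 76 + 95 = 171
  {N3} + {N1, N2, N4, N5, N6}: 62 + 105 = 167
  {N1, N3} + {N2, N4, N5, N6}: 72 + 95 = 167
  {N2, N3} + {N1, N4, N5, N6}: 92 + 92 = 184
  … (31 splits in total)
  {N1, N2, N3} + {N4, N5, N6}: 100 + 60 = 160  ← best
Best: vehicle 1 Hub → N2 → N1 → N3 → Hub = 100; vehicle 2 Hub → N4 → N5 → N6 → Hub = 60; combined 160.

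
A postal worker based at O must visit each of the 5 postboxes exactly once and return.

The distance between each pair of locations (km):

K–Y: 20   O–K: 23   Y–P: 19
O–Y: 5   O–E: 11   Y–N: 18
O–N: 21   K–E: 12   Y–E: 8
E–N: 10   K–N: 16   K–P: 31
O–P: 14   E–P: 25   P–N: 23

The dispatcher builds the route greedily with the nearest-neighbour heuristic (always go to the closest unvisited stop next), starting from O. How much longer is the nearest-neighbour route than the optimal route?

6 km longer than the optimal tour.

From O: Y=5, E=11, P=14, N=21, K=23 → choose Y (5).
From Y: E=8, N=18, P=19, K=20 → choose E (8).
From E: N=10, K=12, P=25 → choose N (10).
From N: K=16, P=23 → choose K (16).
From K: P=31 → choose P (31).
NN route O → Y → E → N → K → P → O costs 84.
Optimal: O → Y → E → K → N → P → O costs 78 (by enumerating all 60 distinct tours).
Excess = 84 − 78 = 6.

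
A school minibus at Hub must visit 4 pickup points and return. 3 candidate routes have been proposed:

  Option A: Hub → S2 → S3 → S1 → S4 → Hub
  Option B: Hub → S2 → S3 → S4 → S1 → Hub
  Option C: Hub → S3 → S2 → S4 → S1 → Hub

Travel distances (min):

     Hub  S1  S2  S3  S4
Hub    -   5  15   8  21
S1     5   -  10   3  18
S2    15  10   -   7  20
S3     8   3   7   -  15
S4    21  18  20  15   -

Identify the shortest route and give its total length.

Shortest is Option C, total 58 min.

Option A: 15 + 7 + 3 + 18 + 21 = 64
Option B: 15 + 7 + 15 + 18 + 5 = 60
Option C: 8 + 7 + 20 + 18 + 5 = 58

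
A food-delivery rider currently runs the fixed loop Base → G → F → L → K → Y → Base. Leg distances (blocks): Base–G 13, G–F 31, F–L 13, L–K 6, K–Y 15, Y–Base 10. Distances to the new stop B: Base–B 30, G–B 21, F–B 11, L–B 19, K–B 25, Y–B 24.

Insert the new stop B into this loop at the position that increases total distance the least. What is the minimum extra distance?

Insertion cost between consecutive stops i–j is d(i,B) + d(B,j) − d(i,j):
  between Base and G: 30 + 21 − 13 = 38
  between G and F: 21 + 11 − 31 = 1
  between F and L: 11 + 19 − 13 = 17
  between L and K: 19 + 25 − 6 = 38
  between K and Y: 25 + 24 − 15 = 34
  between Y and Base: 24 + 30 − 10 = 44
Cheapest insertion is between G and F, adding 1.
New total = 88 + 1 = 89.

+1 blocks — insert B between G and F.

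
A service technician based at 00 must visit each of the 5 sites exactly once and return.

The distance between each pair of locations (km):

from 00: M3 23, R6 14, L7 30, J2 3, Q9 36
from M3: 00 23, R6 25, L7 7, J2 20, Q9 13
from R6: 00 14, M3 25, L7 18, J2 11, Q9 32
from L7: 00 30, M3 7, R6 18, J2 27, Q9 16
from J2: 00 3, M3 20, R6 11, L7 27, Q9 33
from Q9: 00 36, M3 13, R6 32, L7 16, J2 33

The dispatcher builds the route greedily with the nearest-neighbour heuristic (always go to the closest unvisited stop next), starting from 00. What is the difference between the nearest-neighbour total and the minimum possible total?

From 00: J2=3, R6=14, M3=23, L7=30, Q9=36 → choose J2 (3).
From J2: R6=11, M3=20, L7=27, Q9=33 → choose R6 (11).
From R6: L7=18, M3=25, Q9=32 → choose L7 (18).
From L7: M3=7, Q9=16 → choose M3 (7).
From M3: Q9=13 → choose Q9 (13).
NN route 00 → J2 → R6 → L7 → M3 → Q9 → 00 costs 88.
Optimal: 00 → M3 → Q9 → L7 → R6 → J2 → 00 costs 84 (by enumerating all 60 distinct tours).
Excess = 88 − 84 = 4.

Excess over optimum: 4 km.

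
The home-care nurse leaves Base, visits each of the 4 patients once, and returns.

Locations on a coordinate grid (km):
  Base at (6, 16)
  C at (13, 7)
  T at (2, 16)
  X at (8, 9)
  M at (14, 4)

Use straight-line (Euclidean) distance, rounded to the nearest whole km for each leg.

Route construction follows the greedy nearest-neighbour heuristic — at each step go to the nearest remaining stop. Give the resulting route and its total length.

Total distance 35 km via the nearest-neighbour route Base → T → X → C → M → Base.

At Base the remaining stops are T 4, X 7, C 11, M 14; go to T.
At T the remaining stops are X 9, C 14, M 17; go to X.
At X the remaining stops are C 5, M 8; go to C.
At C the remaining stops are M 3; go to M.
Return M→Base: 14.
Total = 4 + 9 + 5 + 3 + 14 = 35.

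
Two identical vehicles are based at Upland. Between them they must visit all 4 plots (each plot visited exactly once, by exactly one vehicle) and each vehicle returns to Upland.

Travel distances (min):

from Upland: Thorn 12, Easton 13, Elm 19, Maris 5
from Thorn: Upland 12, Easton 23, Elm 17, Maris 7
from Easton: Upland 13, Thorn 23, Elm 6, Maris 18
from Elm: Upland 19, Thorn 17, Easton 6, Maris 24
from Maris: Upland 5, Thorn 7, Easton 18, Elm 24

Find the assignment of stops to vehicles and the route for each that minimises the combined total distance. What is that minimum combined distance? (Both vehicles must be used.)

Minimum combined distance: 58 min.

Check every non-empty split of the stops between the two vehicles; for each half take its own optimal tour:
  {Thorn} + {Easton, Elm, Maris}: 24 + 48 = 72
  {Easton} + {Thorn, Elm, Maris}: 26 + 48 = 74
  {Thorn, Easton} + {Elm, Maris}: 48 + 48 = 96
  {Elm} + {Thorn, Easton, Maris}: 38 + 48 = 86
  {Thorn, Elm} + {Easton, Maris}: 48 + 36 = 84
  {Easton, Elm} + {Thorn, Maris}: 38 + 24 = 62
  … (7 splits in total)
  {Thorn, Easton, Elm} + {Maris}: 48 + 10 = 58  ← best
Best: vehicle 1 Upland → Thorn → Elm → Easton → Upland = 48; vehicle 2 Upland → Maris → Upland = 10; combined 58.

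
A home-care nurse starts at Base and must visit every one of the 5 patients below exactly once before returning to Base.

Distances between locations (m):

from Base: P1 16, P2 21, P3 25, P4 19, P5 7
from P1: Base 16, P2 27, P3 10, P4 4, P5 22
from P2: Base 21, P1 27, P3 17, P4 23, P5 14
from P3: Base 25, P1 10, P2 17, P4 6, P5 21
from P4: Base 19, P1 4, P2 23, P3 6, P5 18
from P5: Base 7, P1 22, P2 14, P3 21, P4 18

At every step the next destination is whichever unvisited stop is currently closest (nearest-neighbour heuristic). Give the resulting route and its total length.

Nearest-neighbour total = 64 m; route Base → P5 → P2 → P3 → P4 → P1 → Base.

At Base the remaining stops are P5 7, P1 16, P4 19, P2 21, P3 25; go to P5.
At P5 the remaining stops are P2 14, P4 18, P3 21, P1 22; go to P2.
At P2 the remaining stops are P3 17, P4 23, P1 27; go to P3.
At P3 the remaining stops are P4 6, P1 10; go to P4.
At P4 the remaining stops are P1 4; go to P1.
Return P1→Base: 16.
Total = 7 + 14 + 17 + 6 + 4 + 16 = 64.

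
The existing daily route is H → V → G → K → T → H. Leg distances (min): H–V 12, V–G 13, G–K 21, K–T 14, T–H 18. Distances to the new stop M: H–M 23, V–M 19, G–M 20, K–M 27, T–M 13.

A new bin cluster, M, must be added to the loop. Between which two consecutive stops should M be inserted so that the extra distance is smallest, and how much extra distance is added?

+18 min — insert M between T and H.

Insertion cost between consecutive stops i–j is d(i,M) + d(M,j) − d(i,j):
  between H and V: 23 + 19 − 12 = 30
  between V and G: 19 + 20 − 13 = 26
  between G and K: 20 + 27 − 21 = 26
  between K and T: 27 + 13 − 14 = 26
  between T and H: 13 + 23 − 18 = 18
Cheapest insertion is between T and H, adding 18.
New total = 78 + 18 = 96.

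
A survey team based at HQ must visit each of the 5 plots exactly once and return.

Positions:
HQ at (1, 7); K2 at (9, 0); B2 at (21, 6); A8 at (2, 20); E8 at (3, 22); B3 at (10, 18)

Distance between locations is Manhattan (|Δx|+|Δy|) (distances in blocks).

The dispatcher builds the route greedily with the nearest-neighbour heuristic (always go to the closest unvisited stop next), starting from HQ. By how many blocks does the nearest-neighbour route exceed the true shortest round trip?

2 blocks longer than the optimal tour.

From HQ: A8=14, K2=15, E8=17, B3=20, B2=21 → choose A8 (14).
From A8: E8=3, B3=10, K2=27, B2=33 → choose E8 (3).
From E8: B3=11, K2=28, B2=34 → choose B3 (11).
From B3: K2=19, B2=23 → choose K2 (19).
From K2: B2=18 → choose B2 (18).
NN route HQ → A8 → E8 → B3 → K2 → B2 → HQ costs 86.
Optimal: HQ → K2 → B2 → B3 → E8 → A8 → HQ costs 84 (by enumerating all 60 distinct tours).
Excess = 86 − 84 = 2.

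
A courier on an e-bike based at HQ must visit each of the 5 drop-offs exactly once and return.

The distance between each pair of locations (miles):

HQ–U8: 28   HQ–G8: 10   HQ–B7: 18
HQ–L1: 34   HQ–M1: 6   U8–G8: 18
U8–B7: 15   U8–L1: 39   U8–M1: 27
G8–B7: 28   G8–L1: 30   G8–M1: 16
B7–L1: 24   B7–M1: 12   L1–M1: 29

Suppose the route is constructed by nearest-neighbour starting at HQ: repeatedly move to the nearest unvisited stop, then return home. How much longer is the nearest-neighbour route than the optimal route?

From HQ: M1=6, G8=10, B7=18, U8=28, L1=34 → choose M1 (6).
From M1: B7=12, G8=16, U8=27, L1=29 → choose B7 (12).
From B7: U8=15, L1=24, G8=28 → choose U8 (15).
From U8: G8=18, L1=39 → choose G8 (18).
From G8: L1=30 → choose L1 (30).
NN route HQ → M1 → B7 → U8 → G8 → L1 → HQ costs 115.
Optimal: HQ → G8 → U8 → B7 → L1 → M1 → HQ costs 102 (by enumerating all 60 distinct tours).
Excess = 115 − 102 = 13.

Excess over optimum: 13 miles.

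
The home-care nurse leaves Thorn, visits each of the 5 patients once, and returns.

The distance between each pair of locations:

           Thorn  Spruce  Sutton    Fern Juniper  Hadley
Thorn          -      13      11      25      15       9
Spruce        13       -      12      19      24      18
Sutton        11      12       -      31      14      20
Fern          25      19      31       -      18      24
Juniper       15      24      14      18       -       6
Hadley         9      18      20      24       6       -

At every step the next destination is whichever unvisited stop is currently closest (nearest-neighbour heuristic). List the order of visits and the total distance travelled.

85 along Thorn → Hadley → Juniper → Sutton → Spruce → Fern → Thorn.

At Thorn the remaining stops are Hadley 9, Sutton 11, Spruce 13, Juniper 15, Fern 25; go to Hadley.
At Hadley the remaining stops are Juniper 6, Spruce 18, Sutton 20, Fern 24; go to Juniper.
At Juniper the remaining stops are Sutton 14, Fern 18, Spruce 24; go to Sutton.
At Sutton the remaining stops are Spruce 12, Fern 31; go to Spruce.
At Spruce the remaining stops are Fern 19; go to Fern.
Return Fern→Thorn: 25.
Total = 9 + 6 + 14 + 12 + 19 + 25 = 85.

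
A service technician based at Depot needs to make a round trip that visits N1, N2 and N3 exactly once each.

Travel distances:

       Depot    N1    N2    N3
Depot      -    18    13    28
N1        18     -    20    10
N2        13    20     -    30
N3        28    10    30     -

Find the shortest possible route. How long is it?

Minimum total distance: 71.

With 3 stops there are 3!/2 = 3 distinct round trips (a route and its reverse cost the same).
Depot → N1 → N2 → N3 → Depot: 18+20+30+28 = 96
Depot → N1 → N3 → N2 → Depot: 18+10+30+13 = 71
Depot → N2 → N1 → N3 → Depot: 13+20+10+28 = 71
The minimum is 71.
One optimal route: Depot → N1 → N3 → N2 → Depot (or its reverse).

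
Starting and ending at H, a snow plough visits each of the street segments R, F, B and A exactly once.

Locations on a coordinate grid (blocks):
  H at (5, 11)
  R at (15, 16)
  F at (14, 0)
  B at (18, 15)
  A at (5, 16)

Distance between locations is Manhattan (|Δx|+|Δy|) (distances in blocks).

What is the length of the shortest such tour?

Shortest round trip = 58 blocks.

H-R-F-B-A-H: 15+17+19+14+5 = 70
H-R-F-A-B-H: 15+17+25+14+17 = 88
H-R-B-F-A-H: 15+4+19+25+5 = 68
H-R-B-A-F-H: 15+4+14+25+20 = 78
H-R-A-F-B-H: 15+10+25+19+17 = 86
H-R-A-B-F-H: 15+10+14+19+20 = 78
H-F-R-B-A-H: 20+17+4+14+5 = 60
H-F-R-A-B-H: 20+17+10+14+17 = 78
H-F-B-R-A-H: 20+19+4+10+5 = 58
H-F-A-R-B-H: 20+25+10+4+17 = 76
H-B-R-F-A-H: 17+4+17+25+5 = 68
H-B-F-R-A-H: 17+19+17+10+5 = 68
The minimum is 58.
One optimal route: H → F → B → R → A → H (or its reverse).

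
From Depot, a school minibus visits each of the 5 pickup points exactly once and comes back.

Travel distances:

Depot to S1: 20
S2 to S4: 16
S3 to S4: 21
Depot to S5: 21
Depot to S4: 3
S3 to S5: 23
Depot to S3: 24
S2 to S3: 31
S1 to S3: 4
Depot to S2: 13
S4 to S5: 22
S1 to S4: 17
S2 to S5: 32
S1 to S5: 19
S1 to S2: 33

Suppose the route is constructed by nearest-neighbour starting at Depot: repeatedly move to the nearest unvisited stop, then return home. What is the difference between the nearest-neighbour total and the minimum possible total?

2 longer than the optimal tour.

Depot: S4=3, S2=13, S1=20, S5=21, S3=24 ⇒ S4
S4: S2=16, S1=17, S3=21, S5=22 ⇒ S2
S2: S3=31, S5=32, S1=33 ⇒ S3
S3: S1=4, S5=23 ⇒ S1
S1: S5=19 ⇒ S5
NN route Depot → S4 → S2 → S3 → S1 → S5 → Depot costs 94.
Optimal: Depot → S2 → S3 → S1 → S5 → S4 → Depot costs 92 (by enumerating all 60 distinct tours).
Excess = 94 − 92 = 2.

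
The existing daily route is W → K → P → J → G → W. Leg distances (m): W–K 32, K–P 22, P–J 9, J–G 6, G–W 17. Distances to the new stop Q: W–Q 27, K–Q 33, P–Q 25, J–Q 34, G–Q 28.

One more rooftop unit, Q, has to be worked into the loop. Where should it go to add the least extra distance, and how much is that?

Insertion cost between consecutive stops i–j is d(i,Q) + d(Q,j) − d(i,j):
  between W and K: 27 + 33 − 32 = 28
  between K and P: 33 + 25 − 22 = 36
  between P and J: 25 + 34 − 9 = 50
  between J and G: 34 + 28 − 6 = 56
  between G and W: 28 + 27 − 17 = 38
Cheapest insertion is between W and K, adding 28.
New total = 86 + 28 = 114.

+28 m — insert Q between W and K.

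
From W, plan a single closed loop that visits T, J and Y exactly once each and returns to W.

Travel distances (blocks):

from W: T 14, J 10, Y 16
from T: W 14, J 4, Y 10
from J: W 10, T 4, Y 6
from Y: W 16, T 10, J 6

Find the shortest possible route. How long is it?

40 blocks — the shortest possible round trip.

With 3 stops there are 3!/2 = 3 distinct round trips (a route and its reverse cost the same).
W - T - J - Y - W: 14+4+6+16 = 40
W - T - Y - J - W: 14+10+6+10 = 40
W - J - T - Y - W: 10+4+10+16 = 40
The minimum is 40.
One optimal route: W → T → J → Y → W (or its reverse).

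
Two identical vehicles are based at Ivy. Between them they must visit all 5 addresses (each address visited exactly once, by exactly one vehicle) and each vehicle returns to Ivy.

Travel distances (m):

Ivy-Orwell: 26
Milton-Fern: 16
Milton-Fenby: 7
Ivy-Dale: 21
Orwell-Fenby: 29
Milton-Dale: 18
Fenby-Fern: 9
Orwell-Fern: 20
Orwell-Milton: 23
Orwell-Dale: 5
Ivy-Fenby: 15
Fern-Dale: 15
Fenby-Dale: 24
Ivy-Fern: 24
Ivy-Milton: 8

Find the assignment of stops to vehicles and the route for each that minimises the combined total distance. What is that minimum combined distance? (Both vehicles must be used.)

Try each way of splitting the stops between the two vehicles (each non-empty) and, for each split, find the best tour for each vehicle:
  {Orwell} + {Milton, Fenby, Fern, Dale}: 52 + 60 = 112
  {Milton} + {Orwell, Fenby, Fern, Dale}: 16 + 70 = 86
  {Orwell, Milton} + {Fenby, Fern, Dale}: 57 + 60 = 117
  {Fenby} + {Orwell, Milton, Fern, Dale}: 30 + 70 = 100
  {Orwell, Fenby} + {Milton, Fern, Dale}: 70 + 60 = 130
  {Milton, Fenby} + {Orwell, Fern, Dale}: 30 + 70 = 100
  … (15 splits in total)
Best: vehicle 1 Ivy → Milton → Ivy = 16; vehicle 2 Ivy → Orwell → Dale → Fern → Fenby → Ivy = 70; combined 86.

Minimum combined distance: 86 m.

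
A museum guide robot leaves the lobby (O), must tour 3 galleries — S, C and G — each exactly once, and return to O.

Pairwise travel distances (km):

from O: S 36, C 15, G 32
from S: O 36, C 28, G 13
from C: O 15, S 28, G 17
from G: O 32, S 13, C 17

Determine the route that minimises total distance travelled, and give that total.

With 3 stops there are 3!/2 = 3 distinct round trips (a route and its reverse cost the same).
O → S → C → G → O: 36+28+17+32 = 113
O → S → G → C → O: 36+13+17+15 = 81
O → C → S → G → O: 15+28+13+32 = 88
The minimum is 81.
One optimal route: O → S → G → C → O (or its reverse).

Minimum total distance: 81 km.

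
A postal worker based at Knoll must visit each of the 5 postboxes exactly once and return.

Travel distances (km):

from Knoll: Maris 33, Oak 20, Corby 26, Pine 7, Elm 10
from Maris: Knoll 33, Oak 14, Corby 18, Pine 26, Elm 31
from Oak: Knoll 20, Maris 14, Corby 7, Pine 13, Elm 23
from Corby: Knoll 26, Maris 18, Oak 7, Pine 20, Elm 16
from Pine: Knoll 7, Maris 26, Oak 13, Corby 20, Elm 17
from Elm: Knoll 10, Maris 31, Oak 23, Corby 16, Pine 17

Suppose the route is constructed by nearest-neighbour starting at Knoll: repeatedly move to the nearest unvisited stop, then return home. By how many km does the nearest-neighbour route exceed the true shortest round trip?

Excess over optimum: 29 km.

Knoll: Pine=7, Elm=10, Oak=20, Corby=26, Maris=33 ⇒ Pine
Pine: Oak=13, Elm=17, Corby=20, Maris=26 ⇒ Oak
Oak: Corby=7, Maris=14, Elm=23 ⇒ Corby
Corby: Elm=16, Maris=18 ⇒ Elm
Elm: Maris=31 ⇒ Maris
NN route Knoll → Pine → Oak → Corby → Elm → Maris → Knoll costs 107.
Optimal: Knoll → Pine → Oak → Maris → Corby → Elm → Knoll costs 78 (by enumerating all 60 distinct tours).
Excess = 107 − 78 = 29.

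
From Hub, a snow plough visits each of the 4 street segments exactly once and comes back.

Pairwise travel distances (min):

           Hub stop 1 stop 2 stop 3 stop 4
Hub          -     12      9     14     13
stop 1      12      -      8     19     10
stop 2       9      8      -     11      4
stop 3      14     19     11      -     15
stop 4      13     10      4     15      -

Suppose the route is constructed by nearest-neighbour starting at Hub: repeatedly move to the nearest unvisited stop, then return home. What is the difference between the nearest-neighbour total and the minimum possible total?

The nearest-neighbour route is 5 min longer than optimal.

From Hub: stop 2=9, stop 1=12, stop 4=13, stop 3=14 → choose stop 2 (9).
From stop 2: stop 4=4, stop 1=8, stop 3=11 → choose stop 4 (4).
From stop 4: stop 1=10, stop 3=15 → choose stop 1 (10).
From stop 1: stop 3=19 → choose stop 3 (19).
NN route Hub → stop 2 → stop 4 → stop 1 → stop 3 → Hub costs 56.
Optimal: Hub → stop 1 → stop 4 → stop 2 → stop 3 → Hub costs 51 (by enumerating all 12 distinct tours).
Excess = 56 − 51 = 5.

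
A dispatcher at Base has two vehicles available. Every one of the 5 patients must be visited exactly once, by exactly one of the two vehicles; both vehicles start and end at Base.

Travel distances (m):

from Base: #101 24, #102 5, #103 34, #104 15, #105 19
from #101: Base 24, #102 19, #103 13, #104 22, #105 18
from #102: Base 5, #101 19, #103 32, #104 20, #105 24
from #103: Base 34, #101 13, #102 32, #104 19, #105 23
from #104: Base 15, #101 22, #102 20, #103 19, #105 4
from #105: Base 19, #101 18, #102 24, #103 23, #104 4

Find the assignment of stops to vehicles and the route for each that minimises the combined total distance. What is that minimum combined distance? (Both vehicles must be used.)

89 m — the smallest possible combined total.

Check every non-empty split of the stops between the two vehicles; for each half take its own optimal tour:
  {#101} + {#102, #103, #104, #105}: 48 + 79 = 127
  {#102} + {#101, #103, #104, #105}: 10 + 79 = 89
  {#101, #102} + {#103, #104, #105}: 48 + 76 = 124
  {#103} + {#101, #102, #104, #105}: 68 + 61 = 129
  {#101, #103} + {#102, #104, #105}: 71 + 48 = 119
  {#102, #103} + {#101, #104, #105}: 71 + 61 = 132
  … (15 splits in total)
Best: vehicle 1 Base → #102 → Base = 10; vehicle 2 Base → #101 → #103 → #104 → #105 → Base = 79; combined 89.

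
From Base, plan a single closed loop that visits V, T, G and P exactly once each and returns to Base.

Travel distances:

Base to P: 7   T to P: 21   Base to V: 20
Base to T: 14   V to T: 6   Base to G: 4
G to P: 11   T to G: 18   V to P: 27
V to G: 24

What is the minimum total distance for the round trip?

With 4 stops there are 4!/2 = 12 distinct round trips (a route and its reverse cost the same).
Base-V-T-G-P-Base: 20+6+18+11+7 = 62
Base-V-T-P-G-Base: 20+6+21+11+4 = 62
Base-V-G-T-P-Base: 20+24+18+21+7 = 90
Base-V-G-P-T-Base: 20+24+11+21+14 = 90
Base-V-P-T-G-Base: 20+27+21+18+4 = 90
Base-V-P-G-T-Base: 20+27+11+18+14 = 90
Base-T-V-G-P-Base: 14+6+24+11+7 = 62
Base-T-V-P-G-Base: 14+6+27+11+4 = 62
Base-T-G-V-P-Base: 14+18+24+27+7 = 90
Base-T-P-V-G-Base: 14+21+27+24+4 = 90
Base-G-V-T-P-Base: 4+24+6+21+7 = 62
Base-G-T-V-P-Base: 4+18+6+27+7 = 62
The minimum is 62.
One optimal route: Base → V → T → G → P → Base (or its reverse).

62 — the shortest possible round trip.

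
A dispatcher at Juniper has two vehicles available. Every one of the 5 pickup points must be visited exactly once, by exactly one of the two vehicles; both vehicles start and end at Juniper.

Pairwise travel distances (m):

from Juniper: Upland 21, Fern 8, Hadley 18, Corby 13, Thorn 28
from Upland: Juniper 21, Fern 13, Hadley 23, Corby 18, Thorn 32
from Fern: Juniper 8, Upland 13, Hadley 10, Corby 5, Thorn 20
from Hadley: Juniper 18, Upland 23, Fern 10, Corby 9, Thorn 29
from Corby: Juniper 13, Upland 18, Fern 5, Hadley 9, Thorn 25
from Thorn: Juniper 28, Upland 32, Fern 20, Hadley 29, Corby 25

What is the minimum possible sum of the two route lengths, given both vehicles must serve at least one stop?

There are 2^4 − 1 = 15 ways to divide the 5 stops into two non-empty groups. For each, the best each vehicle can do is its own shortest tour through its group:
  {Upland} + {Fern, Hadley, Corby, Thorn}: 42 + 79 = 121
  {Fern} + {Upland, Hadley, Corby, Thorn}: 16 + 104 = 120
  {Upland, Fern} + {Hadley, Corby, Thorn}: 42 + 79 = 121
  {Hadley} + {Upland, Fern, Corby, Thorn}: 36 + 91 = 127
  {Upland, Hadley} + {Fern, Corby, Thorn}: 62 + 66 = 128
  {Fern, Hadley} + {Upland, Corby, Thorn}: 36 + 91 = 127
  … (15 splits in total)
Best: vehicle 1 Juniper → Fern → Juniper = 16; vehicle 2 Juniper → Upland → Thorn → Hadley → Corby → Juniper = 104; combined 120.

Minimum combined distance: 120 m.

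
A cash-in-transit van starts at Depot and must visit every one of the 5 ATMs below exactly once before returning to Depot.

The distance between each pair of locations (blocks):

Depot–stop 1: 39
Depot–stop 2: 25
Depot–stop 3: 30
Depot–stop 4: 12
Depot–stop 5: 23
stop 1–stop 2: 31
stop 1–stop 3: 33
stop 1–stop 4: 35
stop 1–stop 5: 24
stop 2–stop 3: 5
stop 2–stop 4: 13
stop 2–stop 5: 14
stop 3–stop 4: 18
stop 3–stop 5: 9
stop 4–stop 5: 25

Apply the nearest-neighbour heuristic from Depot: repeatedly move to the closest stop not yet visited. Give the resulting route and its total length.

Depot → [stop 4:12 / stop 5:23 / stop 2:25 / stop 3:30 / stop 1:39] → stop 4 (12)
stop 4 → [stop 2:13 / stop 3:18 / stop 5:25 / stop 1:35] → stop 2 (13)
stop 2 → [stop 3:5 / stop 5:14 / stop 1:31] → stop 3 (5)
stop 3 → [stop 5:9 / stop 1:33] → stop 5 (9)
stop 5 → [stop 1:24] → stop 1 (24)
Return stop 1→Depot: 39.
Total = 12 + 13 + 5 + 9 + 24 + 39 = 102.

Nearest-neighbour total = 102 blocks; route Depot → stop 4 → stop 2 → stop 3 → stop 5 → stop 1 → Depot.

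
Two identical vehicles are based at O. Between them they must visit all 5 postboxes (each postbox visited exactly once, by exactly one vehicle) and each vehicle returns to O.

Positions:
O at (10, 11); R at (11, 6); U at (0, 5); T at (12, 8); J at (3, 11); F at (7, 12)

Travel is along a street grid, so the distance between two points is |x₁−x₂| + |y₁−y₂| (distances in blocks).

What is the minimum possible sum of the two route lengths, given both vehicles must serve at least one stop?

44 blocks — the smallest possible combined total.

Check every non-empty split of the stops between the two vehicles; for each half take its own optimal tour:
  {R} + {U, T, J, F}: 12 + 38 = 50
  {U} + {R, T, J, F}: 32 + 30 = 62
  {R, U} + {T, J, F}: 34 + 26 = 60
  {T} + {R, U, J, F}: 10 + 36 = 46
  {R, T} + {U, J, F}: 14 + 34 = 48
  {U, T} + {R, J, F}: 36 + 28 = 64
  … (15 splits in total)
  {R, U, T, J} + {F}: 36 + 8 = 44  ← best
Best: vehicle 1 O → T → R → U → J → O = 36; vehicle 2 O → F → O = 8; combined 44.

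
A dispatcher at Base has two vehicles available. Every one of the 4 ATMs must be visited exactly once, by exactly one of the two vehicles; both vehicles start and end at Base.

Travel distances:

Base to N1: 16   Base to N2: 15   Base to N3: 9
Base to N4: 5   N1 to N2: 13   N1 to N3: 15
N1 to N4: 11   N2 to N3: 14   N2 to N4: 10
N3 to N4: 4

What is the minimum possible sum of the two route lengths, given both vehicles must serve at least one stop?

62 — the smallest possible combined total.

Try each way of splitting the stops between the two vehicles (each non-empty) and, for each split, find the best tour for each vehicle:
  {N1} + {N2, N3, N4}: 32 + 38 = 70
  {N2} + {N1, N3, N4}: 30 + 40 = 70
  {N1, N2} + {N3, N4}: 44 + 18 = 62
  {N3} + {N1, N2, N4}: 18 + 44 = 62
  {N1, N3} + {N2, N4}: 40 + 30 = 70
  {N2, N3} + {N1, N4}: 38 + 32 = 70
  … (7 splits in total)
Best: vehicle 1 Base → N1 → N2 → Base = 44; vehicle 2 Base → N3 → N4 → Base = 18; combined 62.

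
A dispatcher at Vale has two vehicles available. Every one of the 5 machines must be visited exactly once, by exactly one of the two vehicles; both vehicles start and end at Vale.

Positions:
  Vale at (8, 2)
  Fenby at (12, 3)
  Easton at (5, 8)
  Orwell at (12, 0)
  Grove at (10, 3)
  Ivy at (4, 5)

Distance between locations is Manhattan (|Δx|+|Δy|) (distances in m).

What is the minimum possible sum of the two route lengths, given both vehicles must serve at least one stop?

Try each way of splitting the stops between the two vehicles (each non-empty) and, for each split, find the best tour for each vehicle:
  {Fenby} + {Easton, Orwell, Grove, Ivy}: 10 + 32 = 42
  {Easton} + {Fenby, Orwell, Grove, Ivy}: 18 + 26 = 44
  {Fenby, Easton} + {Orwell, Grove, Ivy}: 26 + 26 = 52
  {Orwell} + {Fenby, Easton, Grove, Ivy}: 12 + 28 = 40
  {Fenby, Orwell} + {Easton, Grove, Ivy}: 14 + 24 = 38
  {Easton, Orwell} + {Fenby, Grove, Ivy}: 30 + 22 = 52
  … (15 splits in total)
  {Fenby, Orwell, Grove} + {Easton, Ivy}: 14 + 20 = 34  ← best
Best: vehicle 1 Vale → Orwell → Fenby → Grove → Vale = 14; vehicle 2 Vale → Easton → Ivy → Vale = 20; combined 34.

Minimum combined distance: 34 m.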